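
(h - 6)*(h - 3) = h^2 - 9*h + 18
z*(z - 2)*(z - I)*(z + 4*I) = z^4 - 2*z^3 + 3*I*z^3 + 4*z^2 - 6*I*z^2 - 8*z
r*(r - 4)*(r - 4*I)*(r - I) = r^4 - 4*r^3 - 5*I*r^3 - 4*r^2 + 20*I*r^2 + 16*r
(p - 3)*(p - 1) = p^2 - 4*p + 3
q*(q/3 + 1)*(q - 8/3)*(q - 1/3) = q^4/3 - 73*q^2/27 + 8*q/9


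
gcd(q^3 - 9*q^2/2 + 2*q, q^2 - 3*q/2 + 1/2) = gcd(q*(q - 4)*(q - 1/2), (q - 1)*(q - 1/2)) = q - 1/2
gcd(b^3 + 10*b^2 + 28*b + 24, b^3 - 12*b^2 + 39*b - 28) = 1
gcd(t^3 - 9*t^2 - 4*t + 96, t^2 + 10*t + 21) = t + 3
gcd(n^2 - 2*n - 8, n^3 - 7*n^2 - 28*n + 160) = n - 4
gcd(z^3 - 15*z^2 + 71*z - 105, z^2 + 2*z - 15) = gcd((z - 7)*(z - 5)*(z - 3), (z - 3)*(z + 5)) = z - 3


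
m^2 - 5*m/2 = m*(m - 5/2)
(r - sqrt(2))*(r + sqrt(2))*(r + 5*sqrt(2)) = r^3 + 5*sqrt(2)*r^2 - 2*r - 10*sqrt(2)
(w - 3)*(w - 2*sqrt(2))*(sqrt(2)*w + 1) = sqrt(2)*w^3 - 3*sqrt(2)*w^2 - 3*w^2 - 2*sqrt(2)*w + 9*w + 6*sqrt(2)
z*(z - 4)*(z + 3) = z^3 - z^2 - 12*z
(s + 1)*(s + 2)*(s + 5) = s^3 + 8*s^2 + 17*s + 10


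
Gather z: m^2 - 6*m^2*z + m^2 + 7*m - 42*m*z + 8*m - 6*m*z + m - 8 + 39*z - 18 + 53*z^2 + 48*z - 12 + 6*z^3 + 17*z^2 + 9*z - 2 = 2*m^2 + 16*m + 6*z^3 + 70*z^2 + z*(-6*m^2 - 48*m + 96) - 40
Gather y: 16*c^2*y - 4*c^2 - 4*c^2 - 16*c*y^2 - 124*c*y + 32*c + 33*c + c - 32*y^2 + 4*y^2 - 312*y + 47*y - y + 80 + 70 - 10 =-8*c^2 + 66*c + y^2*(-16*c - 28) + y*(16*c^2 - 124*c - 266) + 140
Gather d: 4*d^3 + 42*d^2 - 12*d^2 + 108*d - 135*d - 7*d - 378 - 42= 4*d^3 + 30*d^2 - 34*d - 420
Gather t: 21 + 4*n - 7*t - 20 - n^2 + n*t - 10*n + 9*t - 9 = -n^2 - 6*n + t*(n + 2) - 8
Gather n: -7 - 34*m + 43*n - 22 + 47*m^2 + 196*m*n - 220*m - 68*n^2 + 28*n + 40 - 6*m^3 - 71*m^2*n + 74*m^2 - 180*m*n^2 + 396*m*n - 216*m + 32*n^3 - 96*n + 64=-6*m^3 + 121*m^2 - 470*m + 32*n^3 + n^2*(-180*m - 68) + n*(-71*m^2 + 592*m - 25) + 75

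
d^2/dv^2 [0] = 0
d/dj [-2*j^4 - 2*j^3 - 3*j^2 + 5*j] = -8*j^3 - 6*j^2 - 6*j + 5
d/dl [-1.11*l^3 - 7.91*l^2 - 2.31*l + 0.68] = -3.33*l^2 - 15.82*l - 2.31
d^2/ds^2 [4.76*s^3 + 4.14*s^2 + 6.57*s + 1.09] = 28.56*s + 8.28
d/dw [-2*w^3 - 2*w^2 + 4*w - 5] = -6*w^2 - 4*w + 4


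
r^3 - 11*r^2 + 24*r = r*(r - 8)*(r - 3)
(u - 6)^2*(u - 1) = u^3 - 13*u^2 + 48*u - 36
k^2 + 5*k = k*(k + 5)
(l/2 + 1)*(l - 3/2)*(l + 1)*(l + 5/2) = l^4/2 + 2*l^3 + 5*l^2/8 - 37*l/8 - 15/4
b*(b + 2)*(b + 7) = b^3 + 9*b^2 + 14*b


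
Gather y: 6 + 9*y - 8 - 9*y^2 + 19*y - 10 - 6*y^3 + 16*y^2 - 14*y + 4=-6*y^3 + 7*y^2 + 14*y - 8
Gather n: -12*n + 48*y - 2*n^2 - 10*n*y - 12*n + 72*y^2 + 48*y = -2*n^2 + n*(-10*y - 24) + 72*y^2 + 96*y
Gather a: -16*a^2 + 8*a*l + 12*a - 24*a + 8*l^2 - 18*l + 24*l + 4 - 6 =-16*a^2 + a*(8*l - 12) + 8*l^2 + 6*l - 2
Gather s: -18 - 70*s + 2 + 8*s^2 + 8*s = 8*s^2 - 62*s - 16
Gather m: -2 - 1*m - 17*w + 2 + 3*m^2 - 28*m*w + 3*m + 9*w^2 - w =3*m^2 + m*(2 - 28*w) + 9*w^2 - 18*w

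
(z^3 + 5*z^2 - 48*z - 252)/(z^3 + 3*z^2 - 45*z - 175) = (z^2 + 12*z + 36)/(z^2 + 10*z + 25)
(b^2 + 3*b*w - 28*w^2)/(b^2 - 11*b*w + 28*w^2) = (-b - 7*w)/(-b + 7*w)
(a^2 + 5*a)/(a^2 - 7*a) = (a + 5)/(a - 7)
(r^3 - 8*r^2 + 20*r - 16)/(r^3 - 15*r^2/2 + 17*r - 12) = 2*(r - 2)/(2*r - 3)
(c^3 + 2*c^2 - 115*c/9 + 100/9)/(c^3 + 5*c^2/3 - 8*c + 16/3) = (3*c^2 + 10*c - 25)/(3*(c^2 + 3*c - 4))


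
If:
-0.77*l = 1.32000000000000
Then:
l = -1.71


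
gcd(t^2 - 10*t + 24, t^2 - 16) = t - 4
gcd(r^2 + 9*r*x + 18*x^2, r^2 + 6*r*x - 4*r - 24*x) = r + 6*x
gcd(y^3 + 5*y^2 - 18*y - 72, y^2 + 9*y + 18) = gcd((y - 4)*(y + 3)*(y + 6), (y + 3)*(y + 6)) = y^2 + 9*y + 18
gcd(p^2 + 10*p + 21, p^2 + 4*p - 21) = p + 7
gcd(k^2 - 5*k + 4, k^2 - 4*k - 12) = 1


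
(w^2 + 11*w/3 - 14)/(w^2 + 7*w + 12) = (w^2 + 11*w/3 - 14)/(w^2 + 7*w + 12)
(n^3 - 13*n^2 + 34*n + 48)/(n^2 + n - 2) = (n^3 - 13*n^2 + 34*n + 48)/(n^2 + n - 2)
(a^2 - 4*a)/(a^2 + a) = (a - 4)/(a + 1)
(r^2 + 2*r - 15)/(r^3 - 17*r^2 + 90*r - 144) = (r + 5)/(r^2 - 14*r + 48)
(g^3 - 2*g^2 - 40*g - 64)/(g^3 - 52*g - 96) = (g + 4)/(g + 6)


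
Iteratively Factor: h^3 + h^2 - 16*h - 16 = (h + 1)*(h^2 - 16) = (h - 4)*(h + 1)*(h + 4)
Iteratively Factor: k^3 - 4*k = (k)*(k^2 - 4) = k*(k - 2)*(k + 2)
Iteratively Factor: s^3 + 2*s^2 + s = (s + 1)*(s^2 + s) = (s + 1)^2*(s)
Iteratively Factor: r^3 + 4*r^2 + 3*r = (r + 1)*(r^2 + 3*r) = (r + 1)*(r + 3)*(r)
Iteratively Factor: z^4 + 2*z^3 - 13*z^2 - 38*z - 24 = (z + 1)*(z^3 + z^2 - 14*z - 24) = (z + 1)*(z + 2)*(z^2 - z - 12) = (z + 1)*(z + 2)*(z + 3)*(z - 4)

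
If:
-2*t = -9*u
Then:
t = 9*u/2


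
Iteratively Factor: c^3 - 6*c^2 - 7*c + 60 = (c - 5)*(c^2 - c - 12) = (c - 5)*(c - 4)*(c + 3)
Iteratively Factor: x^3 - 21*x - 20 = (x - 5)*(x^2 + 5*x + 4) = (x - 5)*(x + 1)*(x + 4)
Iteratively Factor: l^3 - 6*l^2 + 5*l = (l)*(l^2 - 6*l + 5) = l*(l - 5)*(l - 1)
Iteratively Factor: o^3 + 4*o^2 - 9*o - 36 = (o - 3)*(o^2 + 7*o + 12) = (o - 3)*(o + 3)*(o + 4)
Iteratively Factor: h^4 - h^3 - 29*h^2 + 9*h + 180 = (h + 3)*(h^3 - 4*h^2 - 17*h + 60) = (h + 3)*(h + 4)*(h^2 - 8*h + 15) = (h - 3)*(h + 3)*(h + 4)*(h - 5)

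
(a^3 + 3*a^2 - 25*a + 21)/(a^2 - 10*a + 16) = (a^3 + 3*a^2 - 25*a + 21)/(a^2 - 10*a + 16)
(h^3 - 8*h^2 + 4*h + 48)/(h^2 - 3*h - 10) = (h^2 - 10*h + 24)/(h - 5)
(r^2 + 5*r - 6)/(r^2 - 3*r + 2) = (r + 6)/(r - 2)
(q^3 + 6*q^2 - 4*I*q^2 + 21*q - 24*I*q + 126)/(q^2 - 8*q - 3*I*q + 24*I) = (q^3 + q^2*(6 - 4*I) + q*(21 - 24*I) + 126)/(q^2 + q*(-8 - 3*I) + 24*I)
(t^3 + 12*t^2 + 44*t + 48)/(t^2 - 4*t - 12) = (t^2 + 10*t + 24)/(t - 6)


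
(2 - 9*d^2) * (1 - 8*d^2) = 72*d^4 - 25*d^2 + 2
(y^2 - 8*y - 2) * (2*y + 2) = 2*y^3 - 14*y^2 - 20*y - 4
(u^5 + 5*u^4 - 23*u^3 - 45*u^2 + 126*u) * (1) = u^5 + 5*u^4 - 23*u^3 - 45*u^2 + 126*u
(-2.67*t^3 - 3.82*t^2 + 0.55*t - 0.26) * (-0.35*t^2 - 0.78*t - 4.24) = 0.9345*t^5 + 3.4196*t^4 + 14.1079*t^3 + 15.8588*t^2 - 2.1292*t + 1.1024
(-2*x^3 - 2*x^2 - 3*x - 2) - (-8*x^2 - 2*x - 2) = -2*x^3 + 6*x^2 - x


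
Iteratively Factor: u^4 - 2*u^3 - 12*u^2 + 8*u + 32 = (u - 2)*(u^3 - 12*u - 16) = (u - 4)*(u - 2)*(u^2 + 4*u + 4) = (u - 4)*(u - 2)*(u + 2)*(u + 2)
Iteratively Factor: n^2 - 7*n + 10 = (n - 2)*(n - 5)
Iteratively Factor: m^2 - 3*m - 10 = (m + 2)*(m - 5)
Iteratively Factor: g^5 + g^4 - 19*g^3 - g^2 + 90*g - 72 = (g + 3)*(g^4 - 2*g^3 - 13*g^2 + 38*g - 24) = (g - 3)*(g + 3)*(g^3 + g^2 - 10*g + 8) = (g - 3)*(g - 1)*(g + 3)*(g^2 + 2*g - 8) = (g - 3)*(g - 2)*(g - 1)*(g + 3)*(g + 4)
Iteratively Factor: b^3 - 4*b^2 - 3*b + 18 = (b + 2)*(b^2 - 6*b + 9) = (b - 3)*(b + 2)*(b - 3)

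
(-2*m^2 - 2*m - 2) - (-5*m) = -2*m^2 + 3*m - 2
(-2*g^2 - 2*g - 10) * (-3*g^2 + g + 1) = 6*g^4 + 4*g^3 + 26*g^2 - 12*g - 10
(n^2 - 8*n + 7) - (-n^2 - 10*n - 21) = 2*n^2 + 2*n + 28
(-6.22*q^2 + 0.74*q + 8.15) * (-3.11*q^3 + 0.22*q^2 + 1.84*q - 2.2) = 19.3442*q^5 - 3.6698*q^4 - 36.6285*q^3 + 16.8386*q^2 + 13.368*q - 17.93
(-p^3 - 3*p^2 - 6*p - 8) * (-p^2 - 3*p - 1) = p^5 + 6*p^4 + 16*p^3 + 29*p^2 + 30*p + 8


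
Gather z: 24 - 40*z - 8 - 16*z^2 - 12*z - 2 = -16*z^2 - 52*z + 14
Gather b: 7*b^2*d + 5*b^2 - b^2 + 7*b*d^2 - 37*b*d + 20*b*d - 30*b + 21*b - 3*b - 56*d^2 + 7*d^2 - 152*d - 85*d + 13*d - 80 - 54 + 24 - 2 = b^2*(7*d + 4) + b*(7*d^2 - 17*d - 12) - 49*d^2 - 224*d - 112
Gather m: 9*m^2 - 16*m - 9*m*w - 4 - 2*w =9*m^2 + m*(-9*w - 16) - 2*w - 4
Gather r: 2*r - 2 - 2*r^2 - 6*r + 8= -2*r^2 - 4*r + 6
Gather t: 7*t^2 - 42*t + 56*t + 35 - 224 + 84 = 7*t^2 + 14*t - 105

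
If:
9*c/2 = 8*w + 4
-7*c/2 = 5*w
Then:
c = 40/101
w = -28/101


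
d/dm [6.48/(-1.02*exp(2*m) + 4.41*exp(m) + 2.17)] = (13.2192*exp(m) - 28.5768)*exp(m)/(-1.02*exp(2*m) + 4.41*exp(m) + 2.17)^2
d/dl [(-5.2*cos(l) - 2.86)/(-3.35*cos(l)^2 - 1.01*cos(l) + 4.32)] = (17.42*cos(l)^2 + 19.162*cos(l) + 25.3526)*sin(l)/(11.2225*cos(l)^4 + 6.767*cos(l)^3 - 27.9239*cos(l)^2 - 8.7264*cos(l) + 18.6624)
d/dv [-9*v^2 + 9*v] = 9 - 18*v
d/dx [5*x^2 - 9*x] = 10*x - 9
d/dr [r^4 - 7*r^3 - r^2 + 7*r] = 4*r^3 - 21*r^2 - 2*r + 7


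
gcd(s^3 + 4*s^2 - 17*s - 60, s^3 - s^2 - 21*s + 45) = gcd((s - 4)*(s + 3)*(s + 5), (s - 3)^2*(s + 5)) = s + 5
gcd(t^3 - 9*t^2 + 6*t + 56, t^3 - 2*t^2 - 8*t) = t^2 - 2*t - 8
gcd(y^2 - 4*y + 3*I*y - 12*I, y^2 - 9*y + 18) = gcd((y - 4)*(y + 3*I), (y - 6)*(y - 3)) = 1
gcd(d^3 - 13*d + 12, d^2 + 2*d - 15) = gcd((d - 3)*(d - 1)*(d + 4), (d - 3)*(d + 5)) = d - 3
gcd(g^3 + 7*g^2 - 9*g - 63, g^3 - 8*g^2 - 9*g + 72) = g^2 - 9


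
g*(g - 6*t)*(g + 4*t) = g^3 - 2*g^2*t - 24*g*t^2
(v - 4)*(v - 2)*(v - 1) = v^3 - 7*v^2 + 14*v - 8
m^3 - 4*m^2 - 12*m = m*(m - 6)*(m + 2)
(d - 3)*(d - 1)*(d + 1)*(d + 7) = d^4 + 4*d^3 - 22*d^2 - 4*d + 21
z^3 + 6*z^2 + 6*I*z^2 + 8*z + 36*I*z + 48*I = (z + 2)*(z + 4)*(z + 6*I)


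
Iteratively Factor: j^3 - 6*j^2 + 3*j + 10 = (j - 5)*(j^2 - j - 2) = (j - 5)*(j - 2)*(j + 1)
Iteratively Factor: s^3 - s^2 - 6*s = (s - 3)*(s^2 + 2*s) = (s - 3)*(s + 2)*(s)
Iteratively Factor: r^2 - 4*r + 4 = (r - 2)*(r - 2)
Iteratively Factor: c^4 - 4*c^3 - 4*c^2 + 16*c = (c - 2)*(c^3 - 2*c^2 - 8*c) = (c - 2)*(c + 2)*(c^2 - 4*c) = (c - 4)*(c - 2)*(c + 2)*(c)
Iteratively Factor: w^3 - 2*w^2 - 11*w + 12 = (w - 4)*(w^2 + 2*w - 3) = (w - 4)*(w + 3)*(w - 1)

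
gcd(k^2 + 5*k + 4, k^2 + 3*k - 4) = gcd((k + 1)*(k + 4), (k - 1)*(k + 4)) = k + 4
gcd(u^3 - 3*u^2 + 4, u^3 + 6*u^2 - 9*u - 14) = u^2 - u - 2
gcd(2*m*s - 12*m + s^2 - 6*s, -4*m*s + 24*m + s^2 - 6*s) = s - 6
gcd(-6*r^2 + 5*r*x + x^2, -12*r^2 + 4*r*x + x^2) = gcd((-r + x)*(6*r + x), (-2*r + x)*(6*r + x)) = 6*r + x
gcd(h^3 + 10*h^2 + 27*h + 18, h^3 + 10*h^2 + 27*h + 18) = h^3 + 10*h^2 + 27*h + 18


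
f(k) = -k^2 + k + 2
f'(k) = 1 - 2*k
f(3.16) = -4.83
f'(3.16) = -5.32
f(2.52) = -1.83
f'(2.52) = -4.04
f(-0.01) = 1.99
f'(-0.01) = 1.02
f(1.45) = 1.35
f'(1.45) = -1.90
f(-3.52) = -13.91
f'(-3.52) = 8.04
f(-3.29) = -12.11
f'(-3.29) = 7.58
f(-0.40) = 1.44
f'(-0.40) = 1.80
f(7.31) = -44.13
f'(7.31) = -13.62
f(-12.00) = -154.00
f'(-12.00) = 25.00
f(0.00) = 2.00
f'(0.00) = 1.00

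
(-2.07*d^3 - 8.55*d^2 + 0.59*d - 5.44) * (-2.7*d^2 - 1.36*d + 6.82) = 5.589*d^5 + 25.9002*d^4 - 4.0824*d^3 - 44.4254*d^2 + 11.4222*d - 37.1008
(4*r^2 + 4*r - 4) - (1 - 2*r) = 4*r^2 + 6*r - 5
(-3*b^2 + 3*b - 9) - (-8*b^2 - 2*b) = 5*b^2 + 5*b - 9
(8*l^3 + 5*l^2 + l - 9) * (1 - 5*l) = -40*l^4 - 17*l^3 + 46*l - 9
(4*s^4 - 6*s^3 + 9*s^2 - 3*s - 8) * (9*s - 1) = 36*s^5 - 58*s^4 + 87*s^3 - 36*s^2 - 69*s + 8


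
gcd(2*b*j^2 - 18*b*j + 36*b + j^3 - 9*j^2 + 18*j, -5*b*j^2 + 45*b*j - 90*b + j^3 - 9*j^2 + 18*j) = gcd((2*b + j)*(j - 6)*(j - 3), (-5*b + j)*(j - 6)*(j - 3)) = j^2 - 9*j + 18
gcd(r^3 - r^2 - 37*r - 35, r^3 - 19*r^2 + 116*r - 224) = r - 7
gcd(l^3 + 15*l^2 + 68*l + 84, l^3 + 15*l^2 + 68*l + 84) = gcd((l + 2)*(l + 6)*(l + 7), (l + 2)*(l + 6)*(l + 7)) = l^3 + 15*l^2 + 68*l + 84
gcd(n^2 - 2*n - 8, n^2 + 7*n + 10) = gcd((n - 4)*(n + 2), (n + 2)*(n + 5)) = n + 2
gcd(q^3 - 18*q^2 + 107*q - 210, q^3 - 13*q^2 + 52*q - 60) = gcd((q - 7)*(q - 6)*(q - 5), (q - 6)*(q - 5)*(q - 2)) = q^2 - 11*q + 30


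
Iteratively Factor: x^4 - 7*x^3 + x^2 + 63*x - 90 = (x - 5)*(x^3 - 2*x^2 - 9*x + 18) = (x - 5)*(x - 2)*(x^2 - 9) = (x - 5)*(x - 2)*(x + 3)*(x - 3)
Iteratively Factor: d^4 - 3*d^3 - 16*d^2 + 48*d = (d)*(d^3 - 3*d^2 - 16*d + 48) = d*(d - 4)*(d^2 + d - 12) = d*(d - 4)*(d + 4)*(d - 3)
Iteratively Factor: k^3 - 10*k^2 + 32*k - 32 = (k - 4)*(k^2 - 6*k + 8) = (k - 4)^2*(k - 2)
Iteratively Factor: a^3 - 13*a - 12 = (a + 1)*(a^2 - a - 12) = (a - 4)*(a + 1)*(a + 3)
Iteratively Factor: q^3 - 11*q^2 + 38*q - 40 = (q - 2)*(q^2 - 9*q + 20) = (q - 4)*(q - 2)*(q - 5)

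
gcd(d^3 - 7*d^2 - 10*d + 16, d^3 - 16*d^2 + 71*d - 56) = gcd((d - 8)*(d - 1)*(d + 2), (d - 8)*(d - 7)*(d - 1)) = d^2 - 9*d + 8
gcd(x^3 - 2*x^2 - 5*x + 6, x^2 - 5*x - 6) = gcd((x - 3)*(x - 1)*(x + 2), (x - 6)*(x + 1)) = 1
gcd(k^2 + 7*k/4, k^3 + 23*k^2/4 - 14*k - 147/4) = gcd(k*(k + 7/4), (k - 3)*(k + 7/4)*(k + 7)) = k + 7/4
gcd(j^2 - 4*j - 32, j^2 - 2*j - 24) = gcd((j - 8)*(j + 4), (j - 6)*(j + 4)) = j + 4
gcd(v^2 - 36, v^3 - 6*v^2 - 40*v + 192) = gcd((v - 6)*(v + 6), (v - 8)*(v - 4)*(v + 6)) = v + 6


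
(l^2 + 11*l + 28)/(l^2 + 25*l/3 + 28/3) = 3*(l + 4)/(3*l + 4)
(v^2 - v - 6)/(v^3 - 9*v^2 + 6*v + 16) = (v^2 - v - 6)/(v^3 - 9*v^2 + 6*v + 16)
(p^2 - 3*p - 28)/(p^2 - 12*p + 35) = (p + 4)/(p - 5)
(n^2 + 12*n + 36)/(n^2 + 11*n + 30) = (n + 6)/(n + 5)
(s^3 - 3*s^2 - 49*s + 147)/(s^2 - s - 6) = (s^2 - 49)/(s + 2)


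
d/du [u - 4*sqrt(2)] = 1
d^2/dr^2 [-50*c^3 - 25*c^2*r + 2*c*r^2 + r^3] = 4*c + 6*r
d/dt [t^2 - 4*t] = 2*t - 4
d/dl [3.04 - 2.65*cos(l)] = 2.65*sin(l)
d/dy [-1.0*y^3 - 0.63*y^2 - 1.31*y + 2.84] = -3.0*y^2 - 1.26*y - 1.31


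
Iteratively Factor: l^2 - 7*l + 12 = (l - 3)*(l - 4)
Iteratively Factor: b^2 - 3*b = (b)*(b - 3)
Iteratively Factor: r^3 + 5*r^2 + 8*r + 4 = (r + 2)*(r^2 + 3*r + 2) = (r + 1)*(r + 2)*(r + 2)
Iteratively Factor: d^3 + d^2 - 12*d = (d + 4)*(d^2 - 3*d) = d*(d + 4)*(d - 3)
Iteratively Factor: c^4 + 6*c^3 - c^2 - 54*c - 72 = (c + 2)*(c^3 + 4*c^2 - 9*c - 36) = (c + 2)*(c + 3)*(c^2 + c - 12) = (c + 2)*(c + 3)*(c + 4)*(c - 3)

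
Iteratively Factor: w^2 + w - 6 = (w - 2)*(w + 3)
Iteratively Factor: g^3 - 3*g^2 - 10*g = (g + 2)*(g^2 - 5*g) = g*(g + 2)*(g - 5)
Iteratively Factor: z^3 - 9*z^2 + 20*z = (z - 5)*(z^2 - 4*z) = z*(z - 5)*(z - 4)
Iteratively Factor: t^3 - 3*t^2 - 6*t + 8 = (t - 1)*(t^2 - 2*t - 8) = (t - 4)*(t - 1)*(t + 2)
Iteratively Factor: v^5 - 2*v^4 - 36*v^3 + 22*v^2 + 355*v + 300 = (v + 1)*(v^4 - 3*v^3 - 33*v^2 + 55*v + 300) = (v + 1)*(v + 3)*(v^3 - 6*v^2 - 15*v + 100) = (v - 5)*(v + 1)*(v + 3)*(v^2 - v - 20) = (v - 5)^2*(v + 1)*(v + 3)*(v + 4)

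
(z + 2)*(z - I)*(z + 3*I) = z^3 + 2*z^2 + 2*I*z^2 + 3*z + 4*I*z + 6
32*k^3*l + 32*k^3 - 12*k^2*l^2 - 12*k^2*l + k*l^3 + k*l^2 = (-8*k + l)*(-4*k + l)*(k*l + k)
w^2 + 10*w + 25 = (w + 5)^2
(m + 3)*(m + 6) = m^2 + 9*m + 18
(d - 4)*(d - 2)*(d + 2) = d^3 - 4*d^2 - 4*d + 16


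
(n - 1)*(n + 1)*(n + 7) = n^3 + 7*n^2 - n - 7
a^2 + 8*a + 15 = (a + 3)*(a + 5)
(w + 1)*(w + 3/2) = w^2 + 5*w/2 + 3/2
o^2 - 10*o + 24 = (o - 6)*(o - 4)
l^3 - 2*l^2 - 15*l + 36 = (l - 3)^2*(l + 4)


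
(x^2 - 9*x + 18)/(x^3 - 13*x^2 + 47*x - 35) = (x^2 - 9*x + 18)/(x^3 - 13*x^2 + 47*x - 35)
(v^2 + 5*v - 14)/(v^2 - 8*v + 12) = (v + 7)/(v - 6)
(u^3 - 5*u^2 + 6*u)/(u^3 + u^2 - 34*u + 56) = u*(u - 3)/(u^2 + 3*u - 28)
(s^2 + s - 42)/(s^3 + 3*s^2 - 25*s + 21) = (s - 6)/(s^2 - 4*s + 3)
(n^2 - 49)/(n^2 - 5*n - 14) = (n + 7)/(n + 2)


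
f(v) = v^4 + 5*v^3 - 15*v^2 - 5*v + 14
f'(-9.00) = -1436.00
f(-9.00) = 1760.00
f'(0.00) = -5.00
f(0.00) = 14.00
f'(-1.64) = 66.90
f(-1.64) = -32.96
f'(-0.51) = 13.67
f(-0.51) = 12.05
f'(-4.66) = 55.76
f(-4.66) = -322.84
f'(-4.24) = 86.96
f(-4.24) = -292.40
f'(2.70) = 102.08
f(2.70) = 42.71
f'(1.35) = -8.32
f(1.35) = -4.46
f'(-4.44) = 73.79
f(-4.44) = -308.52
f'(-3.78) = 106.69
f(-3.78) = -247.32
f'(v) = 4*v^3 + 15*v^2 - 30*v - 5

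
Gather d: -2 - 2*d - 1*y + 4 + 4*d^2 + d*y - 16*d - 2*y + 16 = 4*d^2 + d*(y - 18) - 3*y + 18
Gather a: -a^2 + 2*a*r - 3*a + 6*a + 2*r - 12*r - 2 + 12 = -a^2 + a*(2*r + 3) - 10*r + 10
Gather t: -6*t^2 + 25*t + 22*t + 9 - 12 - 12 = -6*t^2 + 47*t - 15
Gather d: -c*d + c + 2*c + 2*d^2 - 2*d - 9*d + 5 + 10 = 3*c + 2*d^2 + d*(-c - 11) + 15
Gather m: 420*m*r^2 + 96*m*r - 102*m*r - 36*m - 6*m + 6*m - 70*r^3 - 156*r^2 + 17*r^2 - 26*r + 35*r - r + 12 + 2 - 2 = m*(420*r^2 - 6*r - 36) - 70*r^3 - 139*r^2 + 8*r + 12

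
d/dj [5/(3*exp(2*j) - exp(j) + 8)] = (5 - 30*exp(j))*exp(j)/(3*exp(2*j) - exp(j) + 8)^2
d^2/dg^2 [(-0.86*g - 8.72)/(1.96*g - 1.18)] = (8.88178419700125e-16*g - 70.97552)/(1.96*g - 1.18)^3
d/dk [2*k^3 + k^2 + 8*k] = 6*k^2 + 2*k + 8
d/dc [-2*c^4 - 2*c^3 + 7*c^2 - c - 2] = -8*c^3 - 6*c^2 + 14*c - 1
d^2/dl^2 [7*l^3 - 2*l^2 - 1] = 42*l - 4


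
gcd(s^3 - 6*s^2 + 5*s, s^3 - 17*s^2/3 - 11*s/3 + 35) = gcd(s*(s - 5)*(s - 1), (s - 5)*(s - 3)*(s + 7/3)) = s - 5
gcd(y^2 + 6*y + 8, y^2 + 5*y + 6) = y + 2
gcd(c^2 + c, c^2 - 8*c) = c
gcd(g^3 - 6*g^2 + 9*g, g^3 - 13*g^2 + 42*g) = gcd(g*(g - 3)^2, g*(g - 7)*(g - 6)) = g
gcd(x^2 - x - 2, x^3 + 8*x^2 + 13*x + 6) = x + 1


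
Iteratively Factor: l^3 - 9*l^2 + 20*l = (l - 4)*(l^2 - 5*l) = l*(l - 4)*(l - 5)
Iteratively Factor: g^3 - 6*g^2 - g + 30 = (g - 5)*(g^2 - g - 6) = (g - 5)*(g + 2)*(g - 3)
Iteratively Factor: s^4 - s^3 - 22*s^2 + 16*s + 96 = (s - 4)*(s^3 + 3*s^2 - 10*s - 24) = (s - 4)*(s + 4)*(s^2 - s - 6) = (s - 4)*(s + 2)*(s + 4)*(s - 3)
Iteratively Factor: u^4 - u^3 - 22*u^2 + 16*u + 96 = (u + 2)*(u^3 - 3*u^2 - 16*u + 48) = (u - 4)*(u + 2)*(u^2 + u - 12) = (u - 4)*(u + 2)*(u + 4)*(u - 3)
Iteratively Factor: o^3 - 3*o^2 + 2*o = (o - 2)*(o^2 - o) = (o - 2)*(o - 1)*(o)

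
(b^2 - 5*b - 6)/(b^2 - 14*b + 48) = (b + 1)/(b - 8)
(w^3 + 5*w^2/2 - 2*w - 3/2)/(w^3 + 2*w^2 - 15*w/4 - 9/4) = 2*(w - 1)/(2*w - 3)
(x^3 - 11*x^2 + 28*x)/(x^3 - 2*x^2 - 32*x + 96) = x*(x - 7)/(x^2 + 2*x - 24)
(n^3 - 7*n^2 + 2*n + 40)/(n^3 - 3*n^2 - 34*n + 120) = (n + 2)/(n + 6)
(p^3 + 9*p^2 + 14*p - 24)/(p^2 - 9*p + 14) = (p^3 + 9*p^2 + 14*p - 24)/(p^2 - 9*p + 14)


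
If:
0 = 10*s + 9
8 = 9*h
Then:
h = 8/9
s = -9/10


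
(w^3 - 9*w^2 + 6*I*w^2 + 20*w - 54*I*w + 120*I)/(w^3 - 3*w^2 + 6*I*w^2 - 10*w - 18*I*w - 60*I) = (w - 4)/(w + 2)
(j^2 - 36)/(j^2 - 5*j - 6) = (j + 6)/(j + 1)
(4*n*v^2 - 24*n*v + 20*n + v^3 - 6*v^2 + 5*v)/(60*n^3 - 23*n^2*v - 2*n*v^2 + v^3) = (4*n*v^2 - 24*n*v + 20*n + v^3 - 6*v^2 + 5*v)/(60*n^3 - 23*n^2*v - 2*n*v^2 + v^3)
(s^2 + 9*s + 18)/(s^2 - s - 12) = (s + 6)/(s - 4)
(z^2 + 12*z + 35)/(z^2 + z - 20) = (z + 7)/(z - 4)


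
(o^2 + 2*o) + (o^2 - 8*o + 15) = 2*o^2 - 6*o + 15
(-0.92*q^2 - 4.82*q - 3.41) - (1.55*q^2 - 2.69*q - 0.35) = -2.47*q^2 - 2.13*q - 3.06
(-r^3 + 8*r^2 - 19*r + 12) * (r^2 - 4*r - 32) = -r^5 + 12*r^4 - 19*r^3 - 168*r^2 + 560*r - 384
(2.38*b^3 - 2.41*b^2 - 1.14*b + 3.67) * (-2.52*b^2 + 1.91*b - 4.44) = -5.9976*b^5 + 10.619*b^4 - 12.2975*b^3 - 0.725399999999997*b^2 + 12.0713*b - 16.2948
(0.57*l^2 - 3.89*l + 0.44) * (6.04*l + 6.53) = 3.4428*l^3 - 19.7735*l^2 - 22.7441*l + 2.8732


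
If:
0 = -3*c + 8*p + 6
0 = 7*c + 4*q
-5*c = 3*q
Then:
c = 0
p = -3/4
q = 0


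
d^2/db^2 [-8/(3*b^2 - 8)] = 48*(-9*b^2 - 8)/(3*b^2 - 8)^3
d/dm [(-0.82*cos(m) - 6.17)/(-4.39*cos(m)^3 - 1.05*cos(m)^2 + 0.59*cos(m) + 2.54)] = (7.1996*cos(m)^3 + 82.1199*cos(m)^2 + 12.957*cos(m) - 1.5575)*sin(m)/(19.2721*cos(m)^6 + 9.219*cos(m)^5 - 4.0777*cos(m)^4 - 23.5402*cos(m)^3 - 4.9859*cos(m)^2 + 2.9972*cos(m) + 6.4516)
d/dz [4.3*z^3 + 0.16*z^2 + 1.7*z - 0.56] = 12.9*z^2 + 0.32*z + 1.7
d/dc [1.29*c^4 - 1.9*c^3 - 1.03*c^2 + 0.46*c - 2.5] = 5.16*c^3 - 5.7*c^2 - 2.06*c + 0.46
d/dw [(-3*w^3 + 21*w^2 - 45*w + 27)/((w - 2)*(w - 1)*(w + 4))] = 6*(-4*w^2 + 17*w - 15)/(w^4 + 4*w^3 - 12*w^2 - 32*w + 64)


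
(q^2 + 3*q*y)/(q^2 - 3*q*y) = (q + 3*y)/(q - 3*y)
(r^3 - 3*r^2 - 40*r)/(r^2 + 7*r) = (r^2 - 3*r - 40)/(r + 7)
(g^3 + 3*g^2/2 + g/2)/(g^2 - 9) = g*(2*g^2 + 3*g + 1)/(2*(g^2 - 9))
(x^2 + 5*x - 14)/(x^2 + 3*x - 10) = (x + 7)/(x + 5)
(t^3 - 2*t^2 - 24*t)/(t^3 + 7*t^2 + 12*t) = (t - 6)/(t + 3)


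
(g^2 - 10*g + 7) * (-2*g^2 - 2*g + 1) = -2*g^4 + 18*g^3 + 7*g^2 - 24*g + 7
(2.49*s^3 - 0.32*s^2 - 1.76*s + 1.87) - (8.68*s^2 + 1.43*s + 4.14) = 2.49*s^3 - 9.0*s^2 - 3.19*s - 2.27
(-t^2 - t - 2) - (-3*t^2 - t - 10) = 2*t^2 + 8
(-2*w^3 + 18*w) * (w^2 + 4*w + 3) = -2*w^5 - 8*w^4 + 12*w^3 + 72*w^2 + 54*w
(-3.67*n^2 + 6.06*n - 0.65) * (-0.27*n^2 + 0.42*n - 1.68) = 0.9909*n^4 - 3.1776*n^3 + 8.8863*n^2 - 10.4538*n + 1.092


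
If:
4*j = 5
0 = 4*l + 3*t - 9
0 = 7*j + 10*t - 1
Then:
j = 5/4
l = 453/160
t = -31/40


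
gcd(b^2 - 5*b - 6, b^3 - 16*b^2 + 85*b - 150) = b - 6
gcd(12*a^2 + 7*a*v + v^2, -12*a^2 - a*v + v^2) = 3*a + v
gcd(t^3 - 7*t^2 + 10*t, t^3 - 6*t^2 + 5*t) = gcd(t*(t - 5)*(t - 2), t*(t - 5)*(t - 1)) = t^2 - 5*t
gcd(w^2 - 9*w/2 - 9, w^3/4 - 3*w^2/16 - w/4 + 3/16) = 1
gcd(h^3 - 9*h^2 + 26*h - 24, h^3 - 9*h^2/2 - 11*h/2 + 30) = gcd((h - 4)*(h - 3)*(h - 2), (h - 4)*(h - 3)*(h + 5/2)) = h^2 - 7*h + 12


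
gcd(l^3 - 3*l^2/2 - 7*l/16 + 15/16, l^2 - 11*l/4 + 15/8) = l - 5/4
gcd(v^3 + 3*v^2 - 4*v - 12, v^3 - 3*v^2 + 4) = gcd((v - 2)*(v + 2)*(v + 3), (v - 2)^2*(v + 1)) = v - 2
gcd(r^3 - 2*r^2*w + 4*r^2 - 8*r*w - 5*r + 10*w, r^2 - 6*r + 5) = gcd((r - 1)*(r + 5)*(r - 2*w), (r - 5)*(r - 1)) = r - 1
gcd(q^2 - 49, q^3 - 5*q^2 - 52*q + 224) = q + 7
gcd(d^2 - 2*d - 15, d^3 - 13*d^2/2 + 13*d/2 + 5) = d - 5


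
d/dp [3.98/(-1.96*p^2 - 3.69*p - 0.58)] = (15.6016*p + 14.6862)/(1.96*p^2 + 3.69*p + 0.58)^2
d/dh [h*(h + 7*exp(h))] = h*(7*exp(h) + 1) + h + 7*exp(h)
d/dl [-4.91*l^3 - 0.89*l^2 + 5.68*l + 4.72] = -14.73*l^2 - 1.78*l + 5.68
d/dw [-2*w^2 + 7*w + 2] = 7 - 4*w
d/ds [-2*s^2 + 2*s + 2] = 2 - 4*s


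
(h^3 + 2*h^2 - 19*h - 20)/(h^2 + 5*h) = h - 3 - 4/h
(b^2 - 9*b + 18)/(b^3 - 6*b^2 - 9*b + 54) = 1/(b + 3)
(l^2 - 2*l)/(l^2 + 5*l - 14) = l/(l + 7)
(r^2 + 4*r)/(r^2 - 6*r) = (r + 4)/(r - 6)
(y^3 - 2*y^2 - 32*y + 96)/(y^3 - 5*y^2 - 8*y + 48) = (y + 6)/(y + 3)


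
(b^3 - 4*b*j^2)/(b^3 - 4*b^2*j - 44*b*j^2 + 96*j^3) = b*(b + 2*j)/(b^2 - 2*b*j - 48*j^2)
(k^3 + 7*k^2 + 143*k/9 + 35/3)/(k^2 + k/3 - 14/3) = (k^2 + 14*k/3 + 5)/(k - 2)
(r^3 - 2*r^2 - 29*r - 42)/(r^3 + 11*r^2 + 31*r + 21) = (r^2 - 5*r - 14)/(r^2 + 8*r + 7)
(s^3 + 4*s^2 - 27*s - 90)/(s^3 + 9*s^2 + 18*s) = (s - 5)/s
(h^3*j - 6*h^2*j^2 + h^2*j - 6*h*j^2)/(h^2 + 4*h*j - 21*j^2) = h*j*(h^2 - 6*h*j + h - 6*j)/(h^2 + 4*h*j - 21*j^2)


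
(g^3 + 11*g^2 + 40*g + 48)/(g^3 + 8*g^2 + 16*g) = (g + 3)/g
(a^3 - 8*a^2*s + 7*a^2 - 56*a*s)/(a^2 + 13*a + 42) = a*(a - 8*s)/(a + 6)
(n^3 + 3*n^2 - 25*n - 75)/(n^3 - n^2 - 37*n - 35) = (n^2 - 2*n - 15)/(n^2 - 6*n - 7)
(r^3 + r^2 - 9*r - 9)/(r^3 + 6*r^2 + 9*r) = (r^2 - 2*r - 3)/(r*(r + 3))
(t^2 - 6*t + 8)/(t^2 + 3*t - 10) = (t - 4)/(t + 5)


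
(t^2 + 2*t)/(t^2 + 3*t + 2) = t/(t + 1)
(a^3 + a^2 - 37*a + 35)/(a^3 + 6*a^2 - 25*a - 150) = (a^2 + 6*a - 7)/(a^2 + 11*a + 30)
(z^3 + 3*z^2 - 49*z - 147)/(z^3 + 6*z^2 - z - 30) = (z^2 - 49)/(z^2 + 3*z - 10)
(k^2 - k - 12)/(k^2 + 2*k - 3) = (k - 4)/(k - 1)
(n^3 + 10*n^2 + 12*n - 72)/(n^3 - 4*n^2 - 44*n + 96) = (n + 6)/(n - 8)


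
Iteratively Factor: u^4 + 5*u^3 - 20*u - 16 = (u + 4)*(u^3 + u^2 - 4*u - 4) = (u - 2)*(u + 4)*(u^2 + 3*u + 2) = (u - 2)*(u + 1)*(u + 4)*(u + 2)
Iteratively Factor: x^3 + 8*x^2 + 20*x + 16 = (x + 2)*(x^2 + 6*x + 8) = (x + 2)*(x + 4)*(x + 2)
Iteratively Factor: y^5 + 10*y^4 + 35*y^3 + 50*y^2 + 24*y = (y + 4)*(y^4 + 6*y^3 + 11*y^2 + 6*y) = (y + 3)*(y + 4)*(y^3 + 3*y^2 + 2*y) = (y + 1)*(y + 3)*(y + 4)*(y^2 + 2*y) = (y + 1)*(y + 2)*(y + 3)*(y + 4)*(y)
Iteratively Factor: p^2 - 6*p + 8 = (p - 4)*(p - 2)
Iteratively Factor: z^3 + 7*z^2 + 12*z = (z)*(z^2 + 7*z + 12) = z*(z + 4)*(z + 3)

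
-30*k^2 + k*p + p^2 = (-5*k + p)*(6*k + p)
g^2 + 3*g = g*(g + 3)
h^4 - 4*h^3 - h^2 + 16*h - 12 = (h - 3)*(h - 2)*(h - 1)*(h + 2)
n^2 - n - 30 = (n - 6)*(n + 5)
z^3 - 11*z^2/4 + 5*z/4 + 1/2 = (z - 2)*(z - 1)*(z + 1/4)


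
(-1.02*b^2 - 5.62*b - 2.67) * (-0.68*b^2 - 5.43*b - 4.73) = 0.6936*b^4 + 9.3602*b^3 + 37.1568*b^2 + 41.0807*b + 12.6291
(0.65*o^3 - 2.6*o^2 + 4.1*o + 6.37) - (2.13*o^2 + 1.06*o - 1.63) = 0.65*o^3 - 4.73*o^2 + 3.04*o + 8.0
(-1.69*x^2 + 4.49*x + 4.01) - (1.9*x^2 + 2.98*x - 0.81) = -3.59*x^2 + 1.51*x + 4.82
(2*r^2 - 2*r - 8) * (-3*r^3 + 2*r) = -6*r^5 + 6*r^4 + 28*r^3 - 4*r^2 - 16*r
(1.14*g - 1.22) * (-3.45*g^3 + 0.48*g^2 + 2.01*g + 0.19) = -3.933*g^4 + 4.7562*g^3 + 1.7058*g^2 - 2.2356*g - 0.2318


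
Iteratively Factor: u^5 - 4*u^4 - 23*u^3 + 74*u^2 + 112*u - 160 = (u + 2)*(u^4 - 6*u^3 - 11*u^2 + 96*u - 80) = (u - 4)*(u + 2)*(u^3 - 2*u^2 - 19*u + 20) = (u - 4)*(u - 1)*(u + 2)*(u^2 - u - 20) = (u - 5)*(u - 4)*(u - 1)*(u + 2)*(u + 4)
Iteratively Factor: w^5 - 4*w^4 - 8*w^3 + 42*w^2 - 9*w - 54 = (w + 1)*(w^4 - 5*w^3 - 3*w^2 + 45*w - 54) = (w + 1)*(w + 3)*(w^3 - 8*w^2 + 21*w - 18) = (w - 3)*(w + 1)*(w + 3)*(w^2 - 5*w + 6) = (w - 3)*(w - 2)*(w + 1)*(w + 3)*(w - 3)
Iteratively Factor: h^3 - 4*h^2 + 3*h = (h)*(h^2 - 4*h + 3) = h*(h - 1)*(h - 3)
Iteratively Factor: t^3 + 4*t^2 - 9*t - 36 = (t + 3)*(t^2 + t - 12) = (t + 3)*(t + 4)*(t - 3)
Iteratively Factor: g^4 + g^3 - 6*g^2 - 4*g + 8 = (g + 2)*(g^3 - g^2 - 4*g + 4) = (g + 2)^2*(g^2 - 3*g + 2) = (g - 1)*(g + 2)^2*(g - 2)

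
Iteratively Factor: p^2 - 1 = (p + 1)*(p - 1)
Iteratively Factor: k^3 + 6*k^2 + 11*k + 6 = (k + 1)*(k^2 + 5*k + 6) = (k + 1)*(k + 2)*(k + 3)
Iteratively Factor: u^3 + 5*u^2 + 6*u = (u + 3)*(u^2 + 2*u) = (u + 2)*(u + 3)*(u)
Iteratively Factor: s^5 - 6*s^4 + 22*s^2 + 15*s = (s + 1)*(s^4 - 7*s^3 + 7*s^2 + 15*s) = (s + 1)^2*(s^3 - 8*s^2 + 15*s) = (s - 3)*(s + 1)^2*(s^2 - 5*s) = (s - 5)*(s - 3)*(s + 1)^2*(s)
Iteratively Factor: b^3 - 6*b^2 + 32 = (b - 4)*(b^2 - 2*b - 8) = (b - 4)^2*(b + 2)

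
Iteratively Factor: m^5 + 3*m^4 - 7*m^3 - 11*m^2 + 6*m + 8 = (m + 4)*(m^4 - m^3 - 3*m^2 + m + 2) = (m + 1)*(m + 4)*(m^3 - 2*m^2 - m + 2) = (m - 2)*(m + 1)*(m + 4)*(m^2 - 1) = (m - 2)*(m - 1)*(m + 1)*(m + 4)*(m + 1)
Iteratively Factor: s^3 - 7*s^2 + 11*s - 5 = (s - 1)*(s^2 - 6*s + 5) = (s - 1)^2*(s - 5)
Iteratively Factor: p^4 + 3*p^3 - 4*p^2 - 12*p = (p + 3)*(p^3 - 4*p) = p*(p + 3)*(p^2 - 4) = p*(p + 2)*(p + 3)*(p - 2)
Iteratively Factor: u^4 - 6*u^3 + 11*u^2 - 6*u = (u - 1)*(u^3 - 5*u^2 + 6*u) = (u - 3)*(u - 1)*(u^2 - 2*u) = (u - 3)*(u - 2)*(u - 1)*(u)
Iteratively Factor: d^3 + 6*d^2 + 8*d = (d + 2)*(d^2 + 4*d) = (d + 2)*(d + 4)*(d)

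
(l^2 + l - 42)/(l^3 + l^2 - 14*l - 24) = (l^2 + l - 42)/(l^3 + l^2 - 14*l - 24)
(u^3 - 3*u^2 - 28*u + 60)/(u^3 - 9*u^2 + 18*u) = (u^2 + 3*u - 10)/(u*(u - 3))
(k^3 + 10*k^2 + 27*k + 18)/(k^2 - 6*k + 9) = (k^3 + 10*k^2 + 27*k + 18)/(k^2 - 6*k + 9)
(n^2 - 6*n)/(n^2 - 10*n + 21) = n*(n - 6)/(n^2 - 10*n + 21)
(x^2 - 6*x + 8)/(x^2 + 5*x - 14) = (x - 4)/(x + 7)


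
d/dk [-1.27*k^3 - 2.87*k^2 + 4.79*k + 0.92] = -3.81*k^2 - 5.74*k + 4.79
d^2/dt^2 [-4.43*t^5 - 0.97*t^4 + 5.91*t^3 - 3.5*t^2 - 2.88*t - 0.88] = -88.6*t^3 - 11.64*t^2 + 35.46*t - 7.0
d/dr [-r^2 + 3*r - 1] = 3 - 2*r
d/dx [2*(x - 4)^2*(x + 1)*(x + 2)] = 8*x^3 - 30*x^2 - 24*x + 64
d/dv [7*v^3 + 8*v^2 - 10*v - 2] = 21*v^2 + 16*v - 10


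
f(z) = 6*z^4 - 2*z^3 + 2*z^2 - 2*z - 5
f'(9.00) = 17044.00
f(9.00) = 38047.00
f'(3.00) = 604.00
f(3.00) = 439.00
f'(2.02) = 179.42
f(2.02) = 82.53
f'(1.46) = 65.74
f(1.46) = 17.38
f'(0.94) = 16.39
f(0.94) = -2.09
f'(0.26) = -0.94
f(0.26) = -5.39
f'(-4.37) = -2136.94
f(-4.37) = 2396.99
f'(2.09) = 199.26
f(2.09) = 95.78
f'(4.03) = 1487.49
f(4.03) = 1471.12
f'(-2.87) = -630.26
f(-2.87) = 471.57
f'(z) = 24*z^3 - 6*z^2 + 4*z - 2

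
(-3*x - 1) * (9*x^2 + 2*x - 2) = -27*x^3 - 15*x^2 + 4*x + 2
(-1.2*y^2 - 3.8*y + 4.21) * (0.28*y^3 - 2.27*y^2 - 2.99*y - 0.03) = -0.336*y^5 + 1.66*y^4 + 13.3928*y^3 + 1.8413*y^2 - 12.4739*y - 0.1263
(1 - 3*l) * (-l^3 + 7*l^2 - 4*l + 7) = 3*l^4 - 22*l^3 + 19*l^2 - 25*l + 7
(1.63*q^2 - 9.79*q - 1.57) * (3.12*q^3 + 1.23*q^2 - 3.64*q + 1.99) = 5.0856*q^5 - 28.5399*q^4 - 22.8733*q^3 + 36.9482*q^2 - 13.7673*q - 3.1243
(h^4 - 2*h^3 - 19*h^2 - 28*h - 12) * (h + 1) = h^5 - h^4 - 21*h^3 - 47*h^2 - 40*h - 12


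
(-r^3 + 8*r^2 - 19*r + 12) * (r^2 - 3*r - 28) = -r^5 + 11*r^4 - 15*r^3 - 155*r^2 + 496*r - 336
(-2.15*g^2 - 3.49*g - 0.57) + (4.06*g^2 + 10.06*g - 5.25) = 1.91*g^2 + 6.57*g - 5.82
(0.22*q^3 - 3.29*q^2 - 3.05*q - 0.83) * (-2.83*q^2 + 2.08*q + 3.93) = -0.6226*q^5 + 9.7683*q^4 + 2.6529*q^3 - 16.9248*q^2 - 13.7129*q - 3.2619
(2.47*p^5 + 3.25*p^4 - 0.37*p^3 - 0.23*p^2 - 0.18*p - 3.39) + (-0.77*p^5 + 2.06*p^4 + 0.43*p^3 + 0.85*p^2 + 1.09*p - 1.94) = 1.7*p^5 + 5.31*p^4 + 0.06*p^3 + 0.62*p^2 + 0.91*p - 5.33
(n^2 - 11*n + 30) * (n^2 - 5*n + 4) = n^4 - 16*n^3 + 89*n^2 - 194*n + 120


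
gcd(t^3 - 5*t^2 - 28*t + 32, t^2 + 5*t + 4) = t + 4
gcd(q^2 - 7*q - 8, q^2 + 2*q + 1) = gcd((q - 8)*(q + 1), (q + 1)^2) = q + 1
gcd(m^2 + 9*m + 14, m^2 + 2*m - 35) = m + 7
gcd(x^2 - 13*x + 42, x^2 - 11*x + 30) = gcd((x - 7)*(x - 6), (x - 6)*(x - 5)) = x - 6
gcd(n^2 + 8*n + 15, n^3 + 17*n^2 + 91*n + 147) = n + 3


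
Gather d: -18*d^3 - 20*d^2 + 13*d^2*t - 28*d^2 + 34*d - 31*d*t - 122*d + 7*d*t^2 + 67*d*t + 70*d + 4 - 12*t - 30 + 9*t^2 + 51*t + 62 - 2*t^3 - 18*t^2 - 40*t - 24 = -18*d^3 + d^2*(13*t - 48) + d*(7*t^2 + 36*t - 18) - 2*t^3 - 9*t^2 - t + 12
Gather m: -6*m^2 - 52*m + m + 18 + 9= -6*m^2 - 51*m + 27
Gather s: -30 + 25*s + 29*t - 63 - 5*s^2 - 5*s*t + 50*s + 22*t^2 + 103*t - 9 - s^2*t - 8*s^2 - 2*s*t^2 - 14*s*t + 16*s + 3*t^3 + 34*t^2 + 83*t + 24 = s^2*(-t - 13) + s*(-2*t^2 - 19*t + 91) + 3*t^3 + 56*t^2 + 215*t - 78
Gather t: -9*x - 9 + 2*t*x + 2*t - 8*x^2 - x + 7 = t*(2*x + 2) - 8*x^2 - 10*x - 2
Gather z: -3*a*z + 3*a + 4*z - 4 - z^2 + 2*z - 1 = 3*a - z^2 + z*(6 - 3*a) - 5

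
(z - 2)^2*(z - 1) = z^3 - 5*z^2 + 8*z - 4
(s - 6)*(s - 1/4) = s^2 - 25*s/4 + 3/2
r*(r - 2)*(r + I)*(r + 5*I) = r^4 - 2*r^3 + 6*I*r^3 - 5*r^2 - 12*I*r^2 + 10*r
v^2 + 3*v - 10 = (v - 2)*(v + 5)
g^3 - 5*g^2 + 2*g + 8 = (g - 4)*(g - 2)*(g + 1)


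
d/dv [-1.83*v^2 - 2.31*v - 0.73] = -3.66*v - 2.31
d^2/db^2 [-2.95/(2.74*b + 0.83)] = -44.29484/(2.74*b + 0.83)^3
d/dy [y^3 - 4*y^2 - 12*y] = 3*y^2 - 8*y - 12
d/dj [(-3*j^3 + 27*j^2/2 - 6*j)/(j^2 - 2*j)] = 3*(-j^2 + 4*j - 7)/(j^2 - 4*j + 4)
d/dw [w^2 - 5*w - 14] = 2*w - 5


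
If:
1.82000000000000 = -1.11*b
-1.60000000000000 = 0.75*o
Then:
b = -1.64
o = -2.13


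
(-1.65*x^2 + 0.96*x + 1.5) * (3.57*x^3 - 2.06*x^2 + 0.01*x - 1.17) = -5.8905*x^5 + 6.8262*x^4 + 3.3609*x^3 - 1.1499*x^2 - 1.1082*x - 1.755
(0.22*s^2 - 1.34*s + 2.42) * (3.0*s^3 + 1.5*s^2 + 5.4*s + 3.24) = 0.66*s^5 - 3.69*s^4 + 6.438*s^3 - 2.8932*s^2 + 8.7264*s + 7.8408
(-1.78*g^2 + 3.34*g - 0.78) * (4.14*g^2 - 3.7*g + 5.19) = -7.3692*g^4 + 20.4136*g^3 - 24.8254*g^2 + 20.2206*g - 4.0482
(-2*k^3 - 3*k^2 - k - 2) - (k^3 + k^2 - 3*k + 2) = -3*k^3 - 4*k^2 + 2*k - 4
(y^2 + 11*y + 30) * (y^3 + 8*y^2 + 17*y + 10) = y^5 + 19*y^4 + 135*y^3 + 437*y^2 + 620*y + 300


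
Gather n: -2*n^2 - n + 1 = -2*n^2 - n + 1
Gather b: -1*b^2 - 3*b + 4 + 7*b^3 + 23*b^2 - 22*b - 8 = 7*b^3 + 22*b^2 - 25*b - 4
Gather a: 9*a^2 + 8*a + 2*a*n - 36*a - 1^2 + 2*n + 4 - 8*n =9*a^2 + a*(2*n - 28) - 6*n + 3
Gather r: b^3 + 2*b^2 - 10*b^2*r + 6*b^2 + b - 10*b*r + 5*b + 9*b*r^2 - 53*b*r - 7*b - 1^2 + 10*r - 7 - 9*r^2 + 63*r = b^3 + 8*b^2 - b + r^2*(9*b - 9) + r*(-10*b^2 - 63*b + 73) - 8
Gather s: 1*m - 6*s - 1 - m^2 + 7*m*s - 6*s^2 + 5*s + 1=-m^2 + m - 6*s^2 + s*(7*m - 1)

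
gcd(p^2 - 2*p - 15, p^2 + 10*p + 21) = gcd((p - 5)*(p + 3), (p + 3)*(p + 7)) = p + 3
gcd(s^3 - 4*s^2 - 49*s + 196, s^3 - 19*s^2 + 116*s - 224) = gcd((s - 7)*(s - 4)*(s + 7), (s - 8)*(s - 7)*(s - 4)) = s^2 - 11*s + 28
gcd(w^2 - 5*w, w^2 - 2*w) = w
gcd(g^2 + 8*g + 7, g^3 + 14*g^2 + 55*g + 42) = g^2 + 8*g + 7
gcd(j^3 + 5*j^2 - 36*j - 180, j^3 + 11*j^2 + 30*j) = j^2 + 11*j + 30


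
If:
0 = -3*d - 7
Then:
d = -7/3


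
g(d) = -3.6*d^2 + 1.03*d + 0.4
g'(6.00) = -42.17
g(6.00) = -123.02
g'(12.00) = -85.37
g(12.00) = -505.64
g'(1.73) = -11.43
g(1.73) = -8.59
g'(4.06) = -28.20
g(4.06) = -54.76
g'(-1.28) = 10.25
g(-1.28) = -6.82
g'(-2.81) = 21.26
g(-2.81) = -30.92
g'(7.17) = -50.59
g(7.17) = -177.29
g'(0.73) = -4.23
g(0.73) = -0.77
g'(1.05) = -6.53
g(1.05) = -2.49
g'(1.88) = -12.51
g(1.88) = -10.39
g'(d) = 1.03 - 7.2*d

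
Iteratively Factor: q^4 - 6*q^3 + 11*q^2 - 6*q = (q - 2)*(q^3 - 4*q^2 + 3*q) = (q - 3)*(q - 2)*(q^2 - q) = (q - 3)*(q - 2)*(q - 1)*(q)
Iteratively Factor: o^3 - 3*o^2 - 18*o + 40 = (o - 2)*(o^2 - o - 20) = (o - 5)*(o - 2)*(o + 4)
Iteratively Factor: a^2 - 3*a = (a)*(a - 3)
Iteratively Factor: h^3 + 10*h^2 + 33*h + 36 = (h + 3)*(h^2 + 7*h + 12) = (h + 3)*(h + 4)*(h + 3)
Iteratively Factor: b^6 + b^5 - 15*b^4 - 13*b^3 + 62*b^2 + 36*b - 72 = (b - 1)*(b^5 + 2*b^4 - 13*b^3 - 26*b^2 + 36*b + 72) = (b - 3)*(b - 1)*(b^4 + 5*b^3 + 2*b^2 - 20*b - 24) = (b - 3)*(b - 1)*(b + 2)*(b^3 + 3*b^2 - 4*b - 12) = (b - 3)*(b - 1)*(b + 2)^2*(b^2 + b - 6) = (b - 3)*(b - 2)*(b - 1)*(b + 2)^2*(b + 3)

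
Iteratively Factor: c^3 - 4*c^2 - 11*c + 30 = (c - 2)*(c^2 - 2*c - 15) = (c - 2)*(c + 3)*(c - 5)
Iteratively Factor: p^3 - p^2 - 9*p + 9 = (p + 3)*(p^2 - 4*p + 3) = (p - 3)*(p + 3)*(p - 1)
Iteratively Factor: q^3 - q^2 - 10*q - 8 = (q + 1)*(q^2 - 2*q - 8) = (q + 1)*(q + 2)*(q - 4)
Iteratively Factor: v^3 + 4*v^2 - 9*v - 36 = (v + 4)*(v^2 - 9) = (v - 3)*(v + 4)*(v + 3)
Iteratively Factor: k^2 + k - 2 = (k - 1)*(k + 2)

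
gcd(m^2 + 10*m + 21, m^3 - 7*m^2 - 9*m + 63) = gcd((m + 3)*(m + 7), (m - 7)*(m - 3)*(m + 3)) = m + 3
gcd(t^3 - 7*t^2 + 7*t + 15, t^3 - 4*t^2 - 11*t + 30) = t - 5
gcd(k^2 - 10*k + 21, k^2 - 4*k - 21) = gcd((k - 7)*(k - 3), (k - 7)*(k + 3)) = k - 7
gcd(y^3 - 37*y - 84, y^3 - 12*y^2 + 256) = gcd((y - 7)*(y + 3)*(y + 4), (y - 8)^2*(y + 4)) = y + 4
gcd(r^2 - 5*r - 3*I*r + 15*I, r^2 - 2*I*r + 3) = r - 3*I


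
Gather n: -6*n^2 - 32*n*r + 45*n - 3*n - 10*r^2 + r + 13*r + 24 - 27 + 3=-6*n^2 + n*(42 - 32*r) - 10*r^2 + 14*r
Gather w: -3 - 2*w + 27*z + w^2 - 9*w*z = w^2 + w*(-9*z - 2) + 27*z - 3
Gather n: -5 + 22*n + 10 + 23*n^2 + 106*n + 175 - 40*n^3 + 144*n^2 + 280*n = -40*n^3 + 167*n^2 + 408*n + 180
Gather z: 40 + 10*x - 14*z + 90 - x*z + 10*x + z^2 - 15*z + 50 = 20*x + z^2 + z*(-x - 29) + 180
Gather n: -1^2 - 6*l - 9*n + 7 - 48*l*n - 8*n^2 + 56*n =-6*l - 8*n^2 + n*(47 - 48*l) + 6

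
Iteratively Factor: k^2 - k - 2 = (k + 1)*(k - 2)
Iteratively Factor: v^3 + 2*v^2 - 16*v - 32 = (v - 4)*(v^2 + 6*v + 8) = (v - 4)*(v + 4)*(v + 2)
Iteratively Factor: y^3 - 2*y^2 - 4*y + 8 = (y - 2)*(y^2 - 4) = (y - 2)*(y + 2)*(y - 2)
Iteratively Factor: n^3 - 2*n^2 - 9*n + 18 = (n - 3)*(n^2 + n - 6) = (n - 3)*(n + 3)*(n - 2)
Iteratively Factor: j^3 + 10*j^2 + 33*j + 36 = (j + 3)*(j^2 + 7*j + 12) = (j + 3)^2*(j + 4)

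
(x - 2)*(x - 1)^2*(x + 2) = x^4 - 2*x^3 - 3*x^2 + 8*x - 4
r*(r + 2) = r^2 + 2*r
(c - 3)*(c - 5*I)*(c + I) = c^3 - 3*c^2 - 4*I*c^2 + 5*c + 12*I*c - 15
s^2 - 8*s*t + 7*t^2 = (s - 7*t)*(s - t)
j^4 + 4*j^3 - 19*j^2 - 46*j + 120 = (j - 3)*(j - 2)*(j + 4)*(j + 5)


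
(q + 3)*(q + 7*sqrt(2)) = q^2 + 3*q + 7*sqrt(2)*q + 21*sqrt(2)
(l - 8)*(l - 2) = l^2 - 10*l + 16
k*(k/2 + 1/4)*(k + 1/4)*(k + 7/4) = k^4/2 + 5*k^3/4 + 23*k^2/32 + 7*k/64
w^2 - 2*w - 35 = (w - 7)*(w + 5)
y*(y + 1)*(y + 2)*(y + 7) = y^4 + 10*y^3 + 23*y^2 + 14*y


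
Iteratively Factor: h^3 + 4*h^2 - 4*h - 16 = (h - 2)*(h^2 + 6*h + 8) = (h - 2)*(h + 2)*(h + 4)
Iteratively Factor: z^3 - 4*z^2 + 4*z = (z - 2)*(z^2 - 2*z) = (z - 2)^2*(z)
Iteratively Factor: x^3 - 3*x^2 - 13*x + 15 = (x - 5)*(x^2 + 2*x - 3) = (x - 5)*(x + 3)*(x - 1)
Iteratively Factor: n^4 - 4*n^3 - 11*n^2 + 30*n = (n + 3)*(n^3 - 7*n^2 + 10*n) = (n - 5)*(n + 3)*(n^2 - 2*n) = (n - 5)*(n - 2)*(n + 3)*(n)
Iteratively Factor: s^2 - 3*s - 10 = (s - 5)*(s + 2)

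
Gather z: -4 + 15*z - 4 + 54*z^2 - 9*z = 54*z^2 + 6*z - 8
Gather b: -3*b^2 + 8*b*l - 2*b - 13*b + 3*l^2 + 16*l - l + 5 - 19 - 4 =-3*b^2 + b*(8*l - 15) + 3*l^2 + 15*l - 18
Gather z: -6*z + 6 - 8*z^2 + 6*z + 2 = 8 - 8*z^2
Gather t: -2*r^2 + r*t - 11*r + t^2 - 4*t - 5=-2*r^2 - 11*r + t^2 + t*(r - 4) - 5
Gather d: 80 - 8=72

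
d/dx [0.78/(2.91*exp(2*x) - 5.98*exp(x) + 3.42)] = (4.6644 - 4.5396*exp(x))*exp(x)/(2.91*exp(2*x) - 5.98*exp(x) + 3.42)^2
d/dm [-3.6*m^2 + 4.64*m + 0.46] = 4.64 - 7.2*m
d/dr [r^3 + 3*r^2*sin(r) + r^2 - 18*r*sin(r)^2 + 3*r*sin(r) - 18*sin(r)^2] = 3*r^2*cos(r) + 3*r^2 + 6*r*sin(r) - 18*r*sin(2*r) + 3*r*cos(r) + 2*r - 18*sin(r)^2 + 3*sin(r) - 18*sin(2*r)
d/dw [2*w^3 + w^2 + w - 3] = 6*w^2 + 2*w + 1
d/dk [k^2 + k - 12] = 2*k + 1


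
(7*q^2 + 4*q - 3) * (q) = 7*q^3 + 4*q^2 - 3*q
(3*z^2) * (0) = 0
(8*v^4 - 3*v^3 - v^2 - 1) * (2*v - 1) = 16*v^5 - 14*v^4 + v^3 + v^2 - 2*v + 1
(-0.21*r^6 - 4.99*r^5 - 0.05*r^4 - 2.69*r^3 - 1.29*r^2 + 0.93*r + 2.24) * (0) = 0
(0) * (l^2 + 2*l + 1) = 0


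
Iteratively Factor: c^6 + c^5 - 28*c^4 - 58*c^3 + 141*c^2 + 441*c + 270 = (c + 1)*(c^5 - 28*c^3 - 30*c^2 + 171*c + 270) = (c - 3)*(c + 1)*(c^4 + 3*c^3 - 19*c^2 - 87*c - 90) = (c - 3)*(c + 1)*(c + 3)*(c^3 - 19*c - 30) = (c - 3)*(c + 1)*(c + 3)^2*(c^2 - 3*c - 10) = (c - 3)*(c + 1)*(c + 2)*(c + 3)^2*(c - 5)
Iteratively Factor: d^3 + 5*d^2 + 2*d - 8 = (d - 1)*(d^2 + 6*d + 8) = (d - 1)*(d + 4)*(d + 2)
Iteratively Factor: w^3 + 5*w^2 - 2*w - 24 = (w + 3)*(w^2 + 2*w - 8) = (w - 2)*(w + 3)*(w + 4)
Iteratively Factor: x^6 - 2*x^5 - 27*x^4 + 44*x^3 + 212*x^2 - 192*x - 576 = (x - 3)*(x^5 + x^4 - 24*x^3 - 28*x^2 + 128*x + 192) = (x - 3)*(x + 2)*(x^4 - x^3 - 22*x^2 + 16*x + 96) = (x - 4)*(x - 3)*(x + 2)*(x^3 + 3*x^2 - 10*x - 24) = (x - 4)*(x - 3)*(x + 2)*(x + 4)*(x^2 - x - 6) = (x - 4)*(x - 3)*(x + 2)^2*(x + 4)*(x - 3)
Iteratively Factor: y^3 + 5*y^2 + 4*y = (y + 4)*(y^2 + y) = y*(y + 4)*(y + 1)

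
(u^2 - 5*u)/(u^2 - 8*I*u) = (u - 5)/(u - 8*I)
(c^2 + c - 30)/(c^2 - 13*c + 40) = (c + 6)/(c - 8)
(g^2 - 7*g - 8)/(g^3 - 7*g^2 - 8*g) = 1/g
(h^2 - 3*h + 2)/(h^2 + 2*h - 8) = (h - 1)/(h + 4)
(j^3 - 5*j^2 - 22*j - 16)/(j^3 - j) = (j^2 - 6*j - 16)/(j*(j - 1))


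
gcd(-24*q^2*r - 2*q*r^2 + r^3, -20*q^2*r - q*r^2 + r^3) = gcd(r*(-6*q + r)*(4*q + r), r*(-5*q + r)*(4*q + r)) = 4*q*r + r^2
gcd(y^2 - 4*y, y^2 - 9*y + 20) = y - 4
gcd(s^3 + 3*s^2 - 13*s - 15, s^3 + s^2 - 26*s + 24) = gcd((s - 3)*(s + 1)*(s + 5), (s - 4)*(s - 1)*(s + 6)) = 1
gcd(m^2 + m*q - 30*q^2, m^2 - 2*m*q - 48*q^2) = m + 6*q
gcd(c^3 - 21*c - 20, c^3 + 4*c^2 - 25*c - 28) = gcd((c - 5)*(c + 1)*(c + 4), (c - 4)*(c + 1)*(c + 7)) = c + 1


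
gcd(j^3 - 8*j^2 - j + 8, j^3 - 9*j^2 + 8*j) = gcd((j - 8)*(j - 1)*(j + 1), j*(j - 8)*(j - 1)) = j^2 - 9*j + 8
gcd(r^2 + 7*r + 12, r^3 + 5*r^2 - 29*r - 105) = r + 3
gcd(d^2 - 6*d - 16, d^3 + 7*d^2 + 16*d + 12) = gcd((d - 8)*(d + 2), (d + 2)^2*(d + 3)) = d + 2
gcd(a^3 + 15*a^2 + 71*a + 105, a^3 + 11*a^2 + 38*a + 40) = a + 5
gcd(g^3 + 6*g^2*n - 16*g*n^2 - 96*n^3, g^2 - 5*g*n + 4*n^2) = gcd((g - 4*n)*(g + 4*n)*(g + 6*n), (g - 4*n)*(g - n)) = g - 4*n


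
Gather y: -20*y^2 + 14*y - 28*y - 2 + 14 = -20*y^2 - 14*y + 12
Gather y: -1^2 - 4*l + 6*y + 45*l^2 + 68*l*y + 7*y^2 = 45*l^2 - 4*l + 7*y^2 + y*(68*l + 6) - 1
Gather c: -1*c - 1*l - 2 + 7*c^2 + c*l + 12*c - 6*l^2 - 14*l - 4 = 7*c^2 + c*(l + 11) - 6*l^2 - 15*l - 6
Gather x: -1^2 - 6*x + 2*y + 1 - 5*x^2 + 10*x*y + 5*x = -5*x^2 + x*(10*y - 1) + 2*y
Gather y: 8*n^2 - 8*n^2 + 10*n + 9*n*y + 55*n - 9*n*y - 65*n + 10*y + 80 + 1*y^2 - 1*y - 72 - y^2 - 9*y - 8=0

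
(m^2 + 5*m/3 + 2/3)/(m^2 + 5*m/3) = (3*m^2 + 5*m + 2)/(m*(3*m + 5))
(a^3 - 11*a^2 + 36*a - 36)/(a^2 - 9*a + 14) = (a^2 - 9*a + 18)/(a - 7)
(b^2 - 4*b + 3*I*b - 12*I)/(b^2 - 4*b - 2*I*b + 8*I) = (b + 3*I)/(b - 2*I)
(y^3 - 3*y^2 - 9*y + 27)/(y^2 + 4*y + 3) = (y^2 - 6*y + 9)/(y + 1)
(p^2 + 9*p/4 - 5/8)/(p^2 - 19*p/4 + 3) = (8*p^2 + 18*p - 5)/(2*(4*p^2 - 19*p + 12))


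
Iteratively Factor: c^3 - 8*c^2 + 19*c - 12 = (c - 4)*(c^2 - 4*c + 3) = (c - 4)*(c - 1)*(c - 3)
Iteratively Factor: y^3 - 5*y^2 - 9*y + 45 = (y + 3)*(y^2 - 8*y + 15) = (y - 3)*(y + 3)*(y - 5)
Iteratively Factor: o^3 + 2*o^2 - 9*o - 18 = (o + 3)*(o^2 - o - 6) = (o - 3)*(o + 3)*(o + 2)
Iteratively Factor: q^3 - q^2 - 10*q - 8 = (q + 2)*(q^2 - 3*q - 4) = (q - 4)*(q + 2)*(q + 1)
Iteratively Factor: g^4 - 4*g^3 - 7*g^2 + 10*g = (g - 1)*(g^3 - 3*g^2 - 10*g) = (g - 5)*(g - 1)*(g^2 + 2*g) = g*(g - 5)*(g - 1)*(g + 2)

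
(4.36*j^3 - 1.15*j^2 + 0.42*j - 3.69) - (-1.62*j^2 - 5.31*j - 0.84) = 4.36*j^3 + 0.47*j^2 + 5.73*j - 2.85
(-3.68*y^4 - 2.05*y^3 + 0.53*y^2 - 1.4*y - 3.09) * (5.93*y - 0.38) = -21.8224*y^5 - 10.7581*y^4 + 3.9219*y^3 - 8.5034*y^2 - 17.7917*y + 1.1742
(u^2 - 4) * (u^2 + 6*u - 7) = u^4 + 6*u^3 - 11*u^2 - 24*u + 28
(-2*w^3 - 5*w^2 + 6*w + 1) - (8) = -2*w^3 - 5*w^2 + 6*w - 7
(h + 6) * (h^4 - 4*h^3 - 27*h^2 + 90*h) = h^5 + 2*h^4 - 51*h^3 - 72*h^2 + 540*h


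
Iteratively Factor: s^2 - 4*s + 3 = (s - 1)*(s - 3)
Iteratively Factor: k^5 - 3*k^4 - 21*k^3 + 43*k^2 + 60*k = (k - 3)*(k^4 - 21*k^2 - 20*k) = (k - 5)*(k - 3)*(k^3 + 5*k^2 + 4*k) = (k - 5)*(k - 3)*(k + 1)*(k^2 + 4*k) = k*(k - 5)*(k - 3)*(k + 1)*(k + 4)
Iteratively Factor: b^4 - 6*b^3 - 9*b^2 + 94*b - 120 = (b + 4)*(b^3 - 10*b^2 + 31*b - 30) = (b - 3)*(b + 4)*(b^2 - 7*b + 10) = (b - 3)*(b - 2)*(b + 4)*(b - 5)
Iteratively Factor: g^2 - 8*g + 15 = (g - 5)*(g - 3)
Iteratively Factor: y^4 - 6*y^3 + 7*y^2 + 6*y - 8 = (y + 1)*(y^3 - 7*y^2 + 14*y - 8) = (y - 4)*(y + 1)*(y^2 - 3*y + 2) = (y - 4)*(y - 1)*(y + 1)*(y - 2)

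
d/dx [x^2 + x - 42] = 2*x + 1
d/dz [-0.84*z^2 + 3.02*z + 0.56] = 3.02 - 1.68*z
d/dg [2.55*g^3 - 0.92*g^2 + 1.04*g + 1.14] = 7.65*g^2 - 1.84*g + 1.04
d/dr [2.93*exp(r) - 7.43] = 2.93*exp(r)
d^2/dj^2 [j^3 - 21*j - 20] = 6*j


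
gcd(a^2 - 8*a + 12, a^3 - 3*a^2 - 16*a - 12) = a - 6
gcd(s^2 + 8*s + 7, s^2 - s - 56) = s + 7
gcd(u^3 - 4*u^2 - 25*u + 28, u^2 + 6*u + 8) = u + 4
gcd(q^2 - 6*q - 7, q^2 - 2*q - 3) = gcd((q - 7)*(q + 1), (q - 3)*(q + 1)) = q + 1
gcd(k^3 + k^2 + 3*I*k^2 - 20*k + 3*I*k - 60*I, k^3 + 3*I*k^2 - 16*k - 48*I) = k^2 + k*(-4 + 3*I) - 12*I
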